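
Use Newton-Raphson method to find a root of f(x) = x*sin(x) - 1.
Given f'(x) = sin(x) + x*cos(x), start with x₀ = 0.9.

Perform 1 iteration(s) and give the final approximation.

f(x) = x*sin(x) - 1
f'(x) = sin(x) + x*cos(x)
x₀ = 0.9

Newton-Raphson formula: x_{n+1} = x_n - f(x_n)/f'(x_n)

Iteration 1:
  f(0.900000) = -0.295006
  f'(0.900000) = 1.342776
  x_1 = 0.900000 - (-0.295006)/1.342776 = 1.119698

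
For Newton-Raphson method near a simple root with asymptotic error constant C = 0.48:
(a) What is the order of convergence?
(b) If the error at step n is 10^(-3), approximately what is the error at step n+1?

(a) Newton-Raphson has quadratic (order 2) convergence near simple roots.
    This means |e_{n+1}| ≈ C|e_n|².

(b) With |e_n| = 10^(-3) and C = 0.48:
    |e_{n+1}| ≈ 0.48 × (10^(-3))² = 0.48 × 10^(-6)

(a) 2 (quadratic); (b) |e_{n+1}| ≈ 4.800e-07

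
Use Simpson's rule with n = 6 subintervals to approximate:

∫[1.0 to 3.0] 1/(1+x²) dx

f(x) = 1/(1+x²)
a = 1.0, b = 3.0, n = 6
h = (b - a)/n = 0.333333

Simpson's rule: (h/3)[f(x₀) + 4f(x₁) + 2f(x₂) + ... + f(xₙ)]

x_0 = 1.0000, f(x_0) = 0.500000, coefficient = 1
x_1 = 1.3333, f(x_1) = 0.360000, coefficient = 4
x_2 = 1.6667, f(x_2) = 0.264706, coefficient = 2
x_3 = 2.0000, f(x_3) = 0.200000, coefficient = 4
x_4 = 2.3333, f(x_4) = 0.155172, coefficient = 2
x_5 = 2.6667, f(x_5) = 0.123288, coefficient = 4
x_6 = 3.0000, f(x_6) = 0.100000, coefficient = 1

I ≈ (0.333333/3) × 4.172907 = 0.463656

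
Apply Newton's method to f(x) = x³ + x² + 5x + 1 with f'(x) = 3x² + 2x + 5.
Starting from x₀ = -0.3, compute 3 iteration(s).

f(x) = x³ + x² + 5x + 1
f'(x) = 3x² + 2x + 5
x₀ = -0.3

Newton-Raphson formula: x_{n+1} = x_n - f(x_n)/f'(x_n)

Iteration 1:
  f(-0.300000) = -0.437000
  f'(-0.300000) = 4.670000
  x_1 = -0.300000 - (-0.437000)/4.670000 = -0.206424
Iteration 2:
  f(-0.206424) = 0.001695
  f'(-0.206424) = 4.714985
  x_2 = -0.206424 - 0.001695/4.714985 = -0.206783
Iteration 3:
  f(-0.206783) = 0.000000
  f'(-0.206783) = 4.714711
  x_3 = -0.206783 - 0.000000/4.714711 = -0.206783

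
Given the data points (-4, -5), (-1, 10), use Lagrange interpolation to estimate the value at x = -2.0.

Lagrange interpolation formula:
P(x) = Σ yᵢ × Lᵢ(x)
where Lᵢ(x) = Π_{j≠i} (x - xⱼ)/(xᵢ - xⱼ)

L_0(-2.0) = (-2.0 - (-1))/(-4 - (-1)) = 0.333333
L_1(-2.0) = (-2.0 - (-4))/(-1 - (-4)) = 0.666667

P(-2.0) = (-5)×L_0(-2.0) + 10×L_1(-2.0)
P(-2.0) = 5.000000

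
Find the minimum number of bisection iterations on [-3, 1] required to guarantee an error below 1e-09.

We need (b-a)/2^n ≤ 1e-09
(1 - (-3))/2^n ≤ 1e-09
4/2^n ≤ 1e-09
2^n ≥ 4000000000
n ≥ log₂(4000000000) = 31.90
n ≥ 32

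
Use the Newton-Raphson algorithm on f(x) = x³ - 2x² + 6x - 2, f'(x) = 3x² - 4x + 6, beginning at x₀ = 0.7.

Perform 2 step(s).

f(x) = x³ - 2x² + 6x - 2
f'(x) = 3x² - 4x + 6
x₀ = 0.7

Newton-Raphson formula: x_{n+1} = x_n - f(x_n)/f'(x_n)

Iteration 1:
  f(0.700000) = 1.563000
  f'(0.700000) = 4.670000
  x_1 = 0.700000 - 1.563000/4.670000 = 0.365310
Iteration 2:
  f(0.365310) = -0.026289
  f'(0.365310) = 4.939113
  x_2 = 0.365310 - (-0.026289)/4.939113 = 0.370633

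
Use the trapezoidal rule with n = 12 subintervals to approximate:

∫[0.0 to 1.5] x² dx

f(x) = x²
a = 0.0, b = 1.5, n = 12
h = (b - a)/n = 0.125000

Trapezoidal rule: (h/2)[f(x₀) + 2f(x₁) + 2f(x₂) + ... + f(xₙ)]

x_0 = 0.0000, f(x_0) = 0.000000, coefficient = 1
x_1 = 0.1250, f(x_1) = 0.015625, coefficient = 2
x_2 = 0.2500, f(x_2) = 0.062500, coefficient = 2
x_3 = 0.3750, f(x_3) = 0.140625, coefficient = 2
x_4 = 0.5000, f(x_4) = 0.250000, coefficient = 2
x_5 = 0.6250, f(x_5) = 0.390625, coefficient = 2
x_6 = 0.7500, f(x_6) = 0.562500, coefficient = 2
x_7 = 0.8750, f(x_7) = 0.765625, coefficient = 2
x_8 = 1.0000, f(x_8) = 1.000000, coefficient = 2
x_9 = 1.1250, f(x_9) = 1.265625, coefficient = 2
x_10 = 1.2500, f(x_10) = 1.562500, coefficient = 2
x_11 = 1.3750, f(x_11) = 1.890625, coefficient = 2
x_12 = 1.5000, f(x_12) = 2.250000, coefficient = 1

I ≈ (0.125000/2) × 18.062500 = 1.128906
Exact value: 1.125000
Error: 0.003906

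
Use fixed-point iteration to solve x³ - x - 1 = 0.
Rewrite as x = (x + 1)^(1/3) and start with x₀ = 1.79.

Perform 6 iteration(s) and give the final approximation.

Equation: x³ - x - 1 = 0
Fixed-point form: x = (x + 1)^(1/3)
x₀ = 1.79

x_1 = g(1.790000) = 1.407780
x_2 = g(1.407780) = 1.340311
x_3 = g(1.340311) = 1.327673
x_4 = g(1.327673) = 1.325279
x_5 = g(1.325279) = 1.324825
x_6 = g(1.324825) = 1.324738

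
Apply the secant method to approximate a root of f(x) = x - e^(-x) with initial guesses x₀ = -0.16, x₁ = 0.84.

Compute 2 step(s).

f(x) = x - e^(-x)
x₀ = -0.16, x₁ = 0.84

Secant formula: x_{n+1} = x_n - f(x_n)(x_n - x_{n-1})/(f(x_n) - f(x_{n-1}))

Iteration 1:
  f(-0.160000) = -1.333511
  f(0.840000) = 0.408289
  x_2 = 0.840000 - 0.408289×(0.840000 - (-0.160000))/(0.408289 - (-1.333511))
       = 0.605593
Iteration 2:
  f(0.840000) = 0.408289
  f(0.605593) = 0.059843
  x_3 = 0.605593 - 0.059843×(0.605593 - 0.840000)/(0.059843 - 0.408289)
       = 0.565336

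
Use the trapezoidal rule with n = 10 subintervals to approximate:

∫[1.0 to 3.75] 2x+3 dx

f(x) = 2x+3
a = 1.0, b = 3.75, n = 10
h = (b - a)/n = 0.275000

Trapezoidal rule: (h/2)[f(x₀) + 2f(x₁) + 2f(x₂) + ... + f(xₙ)]

x_0 = 1.0000, f(x_0) = 5.000000, coefficient = 1
x_1 = 1.2750, f(x_1) = 5.550000, coefficient = 2
x_2 = 1.5500, f(x_2) = 6.100000, coefficient = 2
x_3 = 1.8250, f(x_3) = 6.650000, coefficient = 2
x_4 = 2.1000, f(x_4) = 7.200000, coefficient = 2
x_5 = 2.3750, f(x_5) = 7.750000, coefficient = 2
x_6 = 2.6500, f(x_6) = 8.300000, coefficient = 2
x_7 = 2.9250, f(x_7) = 8.850000, coefficient = 2
x_8 = 3.2000, f(x_8) = 9.400000, coefficient = 2
x_9 = 3.4750, f(x_9) = 9.950000, coefficient = 2
x_10 = 3.7500, f(x_10) = 10.500000, coefficient = 1

I ≈ (0.275000/2) × 155.000000 = 21.312500
Exact value: 21.312500
Error: 0.000000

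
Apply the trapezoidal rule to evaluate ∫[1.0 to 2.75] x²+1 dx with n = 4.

f(x) = x²+1
a = 1.0, b = 2.75, n = 4
h = (b - a)/n = 0.437500

Trapezoidal rule: (h/2)[f(x₀) + 2f(x₁) + 2f(x₂) + ... + f(xₙ)]

x_0 = 1.0000, f(x_0) = 2.000000, coefficient = 1
x_1 = 1.4375, f(x_1) = 3.066406, coefficient = 2
x_2 = 1.8750, f(x_2) = 4.515625, coefficient = 2
x_3 = 2.3125, f(x_3) = 6.347656, coefficient = 2
x_4 = 2.7500, f(x_4) = 8.562500, coefficient = 1

I ≈ (0.437500/2) × 38.421875 = 8.404785
Exact value: 8.348958
Error: 0.055827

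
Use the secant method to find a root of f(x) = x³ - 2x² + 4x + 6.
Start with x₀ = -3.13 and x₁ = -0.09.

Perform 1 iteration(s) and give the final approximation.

f(x) = x³ - 2x² + 4x + 6
x₀ = -3.13, x₁ = -0.09

Secant formula: x_{n+1} = x_n - f(x_n)(x_n - x_{n-1})/(f(x_n) - f(x_{n-1}))

Iteration 1:
  f(-3.130000) = -56.778097
  f(-0.090000) = 5.623071
  x_2 = -0.090000 - 5.623071×(-0.090000 - (-3.130000))/(5.623071 - (-56.778097))
       = -0.363939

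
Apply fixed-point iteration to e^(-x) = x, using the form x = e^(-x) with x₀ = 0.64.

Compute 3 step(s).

Equation: e^(-x) = x
Fixed-point form: x = e^(-x)
x₀ = 0.64

x_1 = g(0.640000) = 0.527292
x_2 = g(0.527292) = 0.590201
x_3 = g(0.590201) = 0.554216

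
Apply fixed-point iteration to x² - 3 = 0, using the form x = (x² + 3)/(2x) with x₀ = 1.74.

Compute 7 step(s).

Equation: x² - 3 = 0
Fixed-point form: x = (x² + 3)/(2x)
x₀ = 1.74

x_1 = g(1.740000) = 1.732069
x_2 = g(1.732069) = 1.732051
x_3 = g(1.732051) = 1.732051
x_4 = g(1.732051) = 1.732051
x_5 = g(1.732051) = 1.732051
x_6 = g(1.732051) = 1.732051
x_7 = g(1.732051) = 1.732051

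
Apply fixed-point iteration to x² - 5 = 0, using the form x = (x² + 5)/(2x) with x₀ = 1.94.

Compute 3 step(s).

Equation: x² - 5 = 0
Fixed-point form: x = (x² + 5)/(2x)
x₀ = 1.94

x_1 = g(1.940000) = 2.258660
x_2 = g(2.258660) = 2.236181
x_3 = g(2.236181) = 2.236068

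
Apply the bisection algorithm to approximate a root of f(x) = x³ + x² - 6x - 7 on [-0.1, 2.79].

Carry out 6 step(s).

f(x) = x³ + x² - 6x - 7
Initial interval: [-0.1, 2.79]

Iteration 1:
  c_1 = (-0.100000 + 2.790000)/2 = 1.345000
  f(c_1) = f(1.345000) = -10.827836
  f(a) × f(c) ≥ 0, new interval: [1.345000, 2.790000]
Iteration 2:
  c_2 = (1.345000 + 2.790000)/2 = 2.067500
  f(c_2) = f(2.067500) = -6.292799
  f(a) × f(c) ≥ 0, new interval: [2.067500, 2.790000]
Iteration 3:
  c_3 = (2.067500 + 2.790000)/2 = 2.428750
  f(c_3) = f(2.428750) = -1.346898
  f(a) × f(c) ≥ 0, new interval: [2.428750, 2.790000]
Iteration 4:
  c_4 = (2.428750 + 2.790000)/2 = 2.609375
  f(c_4) = f(2.609375) = 1.919399
  f(a) × f(c) < 0, new interval: [2.428750, 2.609375]
Iteration 5:
  c_5 = (2.428750 + 2.609375)/2 = 2.519062
  f(c_5) = f(2.519062) = 0.216455
  f(a) × f(c) < 0, new interval: [2.428750, 2.519062]
Iteration 6:
  c_6 = (2.428750 + 2.519062)/2 = 2.473906
  f(c_6) = f(2.473906) = -0.582394
  f(a) × f(c) ≥ 0, new interval: [2.473906, 2.519062]

After 6 iteration(s), the approximation is c_6 = 2.473906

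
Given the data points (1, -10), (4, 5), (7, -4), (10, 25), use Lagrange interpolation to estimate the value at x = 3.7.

Lagrange interpolation formula:
P(x) = Σ yᵢ × Lᵢ(x)
where Lᵢ(x) = Π_{j≠i} (x - xⱼ)/(xᵢ - xⱼ)

L_0(3.7) = (3.7 - 4)/(1 - 4) × (3.7 - 7)/(1 - 7) × (3.7 - 10)/(1 - 10) = 0.038500
L_1(3.7) = (3.7 - 1)/(4 - 1) × (3.7 - 7)/(4 - 7) × (3.7 - 10)/(4 - 10) = 1.039500
L_2(3.7) = (3.7 - 1)/(7 - 1) × (3.7 - 4)/(7 - 4) × (3.7 - 10)/(7 - 10) = -0.094500
L_3(3.7) = (3.7 - 1)/(10 - 1) × (3.7 - 4)/(10 - 4) × (3.7 - 7)/(10 - 7) = 0.016500

P(3.7) = (-10)×L_0(3.7) + 5×L_1(3.7) + (-4)×L_2(3.7) + 25×L_3(3.7)
P(3.7) = 5.603000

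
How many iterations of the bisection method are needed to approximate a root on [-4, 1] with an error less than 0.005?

We need (b-a)/2^n ≤ 0.005
(1 - (-4))/2^n ≤ 0.005
5/2^n ≤ 0.005
2^n ≥ 1000
n ≥ log₂(1000) = 9.97
n ≥ 10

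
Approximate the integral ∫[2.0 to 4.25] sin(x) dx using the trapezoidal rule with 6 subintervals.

f(x) = sin(x)
a = 2.0, b = 4.25, n = 6
h = (b - a)/n = 0.375000

Trapezoidal rule: (h/2)[f(x₀) + 2f(x₁) + 2f(x₂) + ... + f(xₙ)]

x_0 = 2.0000, f(x_0) = 0.909297, coefficient = 1
x_1 = 2.3750, f(x_1) = 0.693685, coefficient = 2
x_2 = 2.7500, f(x_2) = 0.381661, coefficient = 2
x_3 = 3.1250, f(x_3) = 0.016592, coefficient = 2
x_4 = 3.5000, f(x_4) = -0.350783, coefficient = 2
x_5 = 3.8750, f(x_5) = -0.669405, coefficient = 2
x_6 = 4.2500, f(x_6) = -0.894989, coefficient = 1

I ≈ (0.375000/2) × 0.157808 = 0.029589
Exact value: 0.029941
Error: 0.000352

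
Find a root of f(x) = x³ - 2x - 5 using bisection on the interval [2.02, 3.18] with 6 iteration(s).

f(x) = x³ - 2x - 5
Initial interval: [2.02, 3.18]

Iteration 1:
  c_1 = (2.020000 + 3.180000)/2 = 2.600000
  f(c_1) = f(2.600000) = 7.376000
  f(a) × f(c) < 0, new interval: [2.020000, 2.600000]
Iteration 2:
  c_2 = (2.020000 + 2.600000)/2 = 2.310000
  f(c_2) = f(2.310000) = 2.706391
  f(a) × f(c) < 0, new interval: [2.020000, 2.310000]
Iteration 3:
  c_3 = (2.020000 + 2.310000)/2 = 2.165000
  f(c_3) = f(2.165000) = 0.817842
  f(a) × f(c) < 0, new interval: [2.020000, 2.165000]
Iteration 4:
  c_4 = (2.020000 + 2.165000)/2 = 2.092500
  f(c_4) = f(2.092500) = -0.022871
  f(a) × f(c) ≥ 0, new interval: [2.092500, 2.165000]
Iteration 5:
  c_5 = (2.092500 + 2.165000)/2 = 2.128750
  f(c_5) = f(2.128750) = 0.389094
  f(a) × f(c) < 0, new interval: [2.092500, 2.128750]
Iteration 6:
  c_6 = (2.092500 + 2.128750)/2 = 2.110625
  f(c_6) = f(2.110625) = 0.181031
  f(a) × f(c) < 0, new interval: [2.092500, 2.110625]

After 6 iteration(s), the approximation is c_6 = 2.110625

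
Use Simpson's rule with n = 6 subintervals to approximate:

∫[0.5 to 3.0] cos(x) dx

f(x) = cos(x)
a = 0.5, b = 3.0, n = 6
h = (b - a)/n = 0.416667

Simpson's rule: (h/3)[f(x₀) + 4f(x₁) + 2f(x₂) + ... + f(xₙ)]

x_0 = 0.5000, f(x_0) = 0.877583, coefficient = 1
x_1 = 0.9167, f(x_1) = 0.608469, coefficient = 4
x_2 = 1.3333, f(x_2) = 0.235238, coefficient = 2
x_3 = 1.7500, f(x_3) = -0.178246, coefficient = 4
x_4 = 2.1667, f(x_4) = -0.561229, coefficient = 2
x_5 = 2.5833, f(x_5) = -0.848178, coefficient = 4
x_6 = 3.0000, f(x_6) = -0.989992, coefficient = 1

I ≈ (0.416667/3) × -2.436216 = -0.338363
Exact value: -0.338306
Error: 0.000058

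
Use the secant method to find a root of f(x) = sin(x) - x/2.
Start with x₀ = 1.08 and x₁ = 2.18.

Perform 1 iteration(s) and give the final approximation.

f(x) = sin(x) - x/2
x₀ = 1.08, x₁ = 2.18

Secant formula: x_{n+1} = x_n - f(x_n)(x_n - x_{n-1})/(f(x_n) - f(x_{n-1}))

Iteration 1:
  f(1.080000) = 0.341958
  f(2.180000) = -0.269896
  x_2 = 2.180000 - (-0.269896)×(2.180000 - 1.080000)/(-0.269896 - 0.341958)
       = 1.694777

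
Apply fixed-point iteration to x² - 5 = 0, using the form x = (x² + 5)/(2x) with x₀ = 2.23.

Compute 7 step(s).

Equation: x² - 5 = 0
Fixed-point form: x = (x² + 5)/(2x)
x₀ = 2.23

x_1 = g(2.230000) = 2.236076
x_2 = g(2.236076) = 2.236068
x_3 = g(2.236068) = 2.236068
x_4 = g(2.236068) = 2.236068
x_5 = g(2.236068) = 2.236068
x_6 = g(2.236068) = 2.236068
x_7 = g(2.236068) = 2.236068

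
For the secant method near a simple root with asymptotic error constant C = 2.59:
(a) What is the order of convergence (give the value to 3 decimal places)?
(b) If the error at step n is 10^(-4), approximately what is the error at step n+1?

(a) Secant method has superlinear convergence with order φ = (1+√5)/2 ≈ 1.618.
    This means |e_{n+1}| ≈ C|e_n|^1.618.

(b) With |e_n| = 10^(-4) and C = 2.59:
    |e_{n+1}| ≈ 2.59 × (10^(-4))^1.618 = 2.59 × 10^(-6.47)

(a) ≈ 1.618 (golden ratio); (b) |e_{n+1}| ≈ 8.733e-07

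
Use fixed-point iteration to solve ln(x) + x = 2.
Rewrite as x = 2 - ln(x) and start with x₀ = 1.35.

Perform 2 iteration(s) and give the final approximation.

Equation: ln(x) + x = 2
Fixed-point form: x = 2 - ln(x)
x₀ = 1.35

x_1 = g(1.350000) = 1.699895
x_2 = g(1.699895) = 1.469433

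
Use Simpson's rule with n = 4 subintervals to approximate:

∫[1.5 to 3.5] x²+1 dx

f(x) = x²+1
a = 1.5, b = 3.5, n = 4
h = (b - a)/n = 0.500000

Simpson's rule: (h/3)[f(x₀) + 4f(x₁) + 2f(x₂) + ... + f(xₙ)]

x_0 = 1.5000, f(x_0) = 3.250000, coefficient = 1
x_1 = 2.0000, f(x_1) = 5.000000, coefficient = 4
x_2 = 2.5000, f(x_2) = 7.250000, coefficient = 2
x_3 = 3.0000, f(x_3) = 10.000000, coefficient = 4
x_4 = 3.5000, f(x_4) = 13.250000, coefficient = 1

I ≈ (0.500000/3) × 91.000000 = 15.166667
Exact value: 15.166667
Error: 0.000000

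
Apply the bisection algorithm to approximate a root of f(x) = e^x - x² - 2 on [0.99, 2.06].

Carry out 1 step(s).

f(x) = e^x - x² - 2
Initial interval: [0.99, 2.06]

Iteration 1:
  c_1 = (0.990000 + 2.060000)/2 = 1.525000
  f(c_1) = f(1.525000) = 0.269519
  f(a) × f(c) < 0, new interval: [0.990000, 1.525000]

After 1 iteration(s), the approximation is c_1 = 1.525000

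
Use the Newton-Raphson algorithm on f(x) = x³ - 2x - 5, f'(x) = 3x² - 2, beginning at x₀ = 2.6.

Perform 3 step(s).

f(x) = x³ - 2x - 5
f'(x) = 3x² - 2
x₀ = 2.6

Newton-Raphson formula: x_{n+1} = x_n - f(x_n)/f'(x_n)

Iteration 1:
  f(2.600000) = 7.376000
  f'(2.600000) = 18.280000
  x_1 = 2.600000 - 7.376000/18.280000 = 2.196499
Iteration 2:
  f(2.196499) = 1.204247
  f'(2.196499) = 12.473822
  x_2 = 2.196499 - 1.204247/12.473822 = 2.099957
Iteration 3:
  f(2.099957) = 0.060517
  f'(2.099957) = 11.229458
  x_3 = 2.099957 - 0.060517/11.229458 = 2.094568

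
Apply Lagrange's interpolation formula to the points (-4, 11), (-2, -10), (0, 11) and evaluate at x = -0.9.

Lagrange interpolation formula:
P(x) = Σ yᵢ × Lᵢ(x)
where Lᵢ(x) = Π_{j≠i} (x - xⱼ)/(xᵢ - xⱼ)

L_0(-0.9) = (-0.9 - (-2))/(-4 - (-2)) × (-0.9 - 0)/(-4 - 0) = -0.123750
L_1(-0.9) = (-0.9 - (-4))/(-2 - (-4)) × (-0.9 - 0)/(-2 - 0) = 0.697500
L_2(-0.9) = (-0.9 - (-4))/(0 - (-4)) × (-0.9 - (-2))/(0 - (-2)) = 0.426250

P(-0.9) = 11×L_0(-0.9) + (-10)×L_1(-0.9) + 11×L_2(-0.9)
P(-0.9) = -3.647500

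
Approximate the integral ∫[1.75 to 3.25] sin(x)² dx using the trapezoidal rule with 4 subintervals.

f(x) = sin(x)²
a = 1.75, b = 3.25, n = 4
h = (b - a)/n = 0.375000

Trapezoidal rule: (h/2)[f(x₀) + 2f(x₁) + 2f(x₂) + ... + f(xₙ)]

x_0 = 1.7500, f(x_0) = 0.968228, coefficient = 1
x_1 = 2.1250, f(x_1) = 0.723044, coefficient = 2
x_2 = 2.5000, f(x_2) = 0.358169, coefficient = 2
x_3 = 2.8750, f(x_3) = 0.069404, coefficient = 2
x_4 = 3.2500, f(x_4) = 0.011706, coefficient = 1

I ≈ (0.375000/2) × 3.281167 = 0.615219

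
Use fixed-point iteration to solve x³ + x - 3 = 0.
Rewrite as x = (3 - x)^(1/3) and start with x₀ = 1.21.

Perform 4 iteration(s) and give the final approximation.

Equation: x³ + x - 3 = 0
Fixed-point form: x = (3 - x)^(1/3)
x₀ = 1.21

x_1 = g(1.210000) = 1.214184
x_2 = g(1.214184) = 1.213237
x_3 = g(1.213237) = 1.213451
x_4 = g(1.213451) = 1.213403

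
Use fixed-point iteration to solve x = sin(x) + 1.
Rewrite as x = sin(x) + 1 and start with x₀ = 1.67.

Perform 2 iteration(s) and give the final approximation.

Equation: x = sin(x) + 1
Fixed-point form: x = sin(x) + 1
x₀ = 1.67

x_1 = g(1.670000) = 1.995083
x_2 = g(1.995083) = 1.911332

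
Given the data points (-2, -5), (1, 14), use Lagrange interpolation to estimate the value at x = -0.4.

Lagrange interpolation formula:
P(x) = Σ yᵢ × Lᵢ(x)
where Lᵢ(x) = Π_{j≠i} (x - xⱼ)/(xᵢ - xⱼ)

L_0(-0.4) = (-0.4 - 1)/(-2 - 1) = 0.466667
L_1(-0.4) = (-0.4 - (-2))/(1 - (-2)) = 0.533333

P(-0.4) = (-5)×L_0(-0.4) + 14×L_1(-0.4)
P(-0.4) = 5.133333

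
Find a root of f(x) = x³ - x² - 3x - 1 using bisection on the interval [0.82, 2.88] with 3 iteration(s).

f(x) = x³ - x² - 3x - 1
Initial interval: [0.82, 2.88]

Iteration 1:
  c_1 = (0.820000 + 2.880000)/2 = 1.850000
  f(c_1) = f(1.850000) = -3.640875
  f(a) × f(c) ≥ 0, new interval: [1.850000, 2.880000]
Iteration 2:
  c_2 = (1.850000 + 2.880000)/2 = 2.365000
  f(c_2) = f(2.365000) = -0.460248
  f(a) × f(c) ≥ 0, new interval: [2.365000, 2.880000]
Iteration 3:
  c_3 = (2.365000 + 2.880000)/2 = 2.622500
  f(c_3) = f(2.622500) = 2.291254
  f(a) × f(c) < 0, new interval: [2.365000, 2.622500]

After 3 iteration(s), the approximation is c_3 = 2.622500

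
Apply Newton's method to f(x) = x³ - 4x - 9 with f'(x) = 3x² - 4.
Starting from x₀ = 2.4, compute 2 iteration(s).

f(x) = x³ - 4x - 9
f'(x) = 3x² - 4
x₀ = 2.4

Newton-Raphson formula: x_{n+1} = x_n - f(x_n)/f'(x_n)

Iteration 1:
  f(2.400000) = -4.776000
  f'(2.400000) = 13.280000
  x_1 = 2.400000 - (-4.776000)/13.280000 = 2.759639
Iteration 2:
  f(2.759639) = 0.977763
  f'(2.759639) = 18.846815
  x_2 = 2.759639 - 0.977763/18.846815 = 2.707759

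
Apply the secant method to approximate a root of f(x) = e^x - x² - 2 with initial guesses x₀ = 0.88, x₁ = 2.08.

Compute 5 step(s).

f(x) = e^x - x² - 2
x₀ = 0.88, x₁ = 2.08

Secant formula: x_{n+1} = x_n - f(x_n)(x_n - x_{n-1})/(f(x_n) - f(x_{n-1}))

Iteration 1:
  f(0.880000) = -0.363500
  f(2.080000) = 1.678069
  x_2 = 2.080000 - 1.678069×(2.080000 - 0.880000)/(1.678069 - (-0.363500))
       = 1.093659
Iteration 2:
  f(2.080000) = 1.678069
  f(1.093659) = -0.210913
  x_3 = 1.093659 - (-0.210913)×(1.093659 - 2.080000)/(-0.210913 - 1.678069)
       = 1.203788
Iteration 3:
  f(1.093659) = -0.210913
  f(1.203788) = -0.116388
  x_4 = 1.203788 - (-0.116388)×(1.203788 - 1.093659)/(-0.116388 - (-0.210913))
       = 1.339389
Iteration 4:
  f(1.203788) = -0.116388
  f(1.339389) = 0.022748
  x_5 = 1.339389 - 0.022748×(1.339389 - 1.203788)/(0.022748 - (-0.116388))
       = 1.317219
Iteration 5:
  f(1.339389) = 0.022748
  f(1.317219) = -0.002040
  x_6 = 1.317219 - (-0.002040)×(1.317219 - 1.339389)/(-0.002040 - 0.022748)
       = 1.319044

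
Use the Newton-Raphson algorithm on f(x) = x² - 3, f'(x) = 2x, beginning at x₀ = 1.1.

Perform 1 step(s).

f(x) = x² - 3
f'(x) = 2x
x₀ = 1.1

Newton-Raphson formula: x_{n+1} = x_n - f(x_n)/f'(x_n)

Iteration 1:
  f(1.100000) = -1.790000
  f'(1.100000) = 2.200000
  x_1 = 1.100000 - (-1.790000)/2.200000 = 1.913636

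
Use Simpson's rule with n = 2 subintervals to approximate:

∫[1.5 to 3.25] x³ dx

f(x) = x³
a = 1.5, b = 3.25, n = 2
h = (b - a)/n = 0.875000

Simpson's rule: (h/3)[f(x₀) + 4f(x₁) + 2f(x₂) + ... + f(xₙ)]

x_0 = 1.5000, f(x_0) = 3.375000, coefficient = 1
x_1 = 2.3750, f(x_1) = 13.396484, coefficient = 4
x_2 = 3.2500, f(x_2) = 34.328125, coefficient = 1

I ≈ (0.875000/3) × 91.289062 = 26.625977
Exact value: 26.625977
Error: 0.000000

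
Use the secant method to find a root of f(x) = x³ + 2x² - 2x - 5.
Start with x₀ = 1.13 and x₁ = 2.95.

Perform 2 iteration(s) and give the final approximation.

f(x) = x³ + 2x² - 2x - 5
x₀ = 1.13, x₁ = 2.95

Secant formula: x_{n+1} = x_n - f(x_n)(x_n - x_{n-1})/(f(x_n) - f(x_{n-1}))

Iteration 1:
  f(1.130000) = -3.263303
  f(2.950000) = 32.177375
  x_2 = 2.950000 - 32.177375×(2.950000 - 1.130000)/(32.177375 - (-3.263303))
       = 1.297582
Iteration 2:
  f(2.950000) = 32.177375
  f(1.297582) = -2.042964
  x_3 = 1.297582 - (-2.042964)×(1.297582 - 2.950000)/(-2.042964 - 32.177375)
       = 1.396232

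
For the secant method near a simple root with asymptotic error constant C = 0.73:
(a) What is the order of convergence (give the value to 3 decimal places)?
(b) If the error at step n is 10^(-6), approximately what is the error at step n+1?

(a) Secant method has superlinear convergence with order φ = (1+√5)/2 ≈ 1.618.
    This means |e_{n+1}| ≈ C|e_n|^1.618.

(b) With |e_n| = 10^(-6) and C = 0.73:
    |e_{n+1}| ≈ 0.73 × (10^(-6))^1.618 = 0.73 × 10^(-9.71)

(a) ≈ 1.618 (golden ratio); (b) |e_{n+1}| ≈ 1.429e-10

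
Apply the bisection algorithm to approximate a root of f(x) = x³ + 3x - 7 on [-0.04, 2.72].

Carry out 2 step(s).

f(x) = x³ + 3x - 7
Initial interval: [-0.04, 2.72]

Iteration 1:
  c_1 = (-0.040000 + 2.720000)/2 = 1.340000
  f(c_1) = f(1.340000) = -0.573896
  f(a) × f(c) ≥ 0, new interval: [1.340000, 2.720000]
Iteration 2:
  c_2 = (1.340000 + 2.720000)/2 = 2.030000
  f(c_2) = f(2.030000) = 7.455427
  f(a) × f(c) < 0, new interval: [1.340000, 2.030000]

After 2 iteration(s), the approximation is c_2 = 2.030000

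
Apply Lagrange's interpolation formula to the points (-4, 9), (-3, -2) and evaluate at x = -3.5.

Lagrange interpolation formula:
P(x) = Σ yᵢ × Lᵢ(x)
where Lᵢ(x) = Π_{j≠i} (x - xⱼ)/(xᵢ - xⱼ)

L_0(-3.5) = (-3.5 - (-3))/(-4 - (-3)) = 0.500000
L_1(-3.5) = (-3.5 - (-4))/(-3 - (-4)) = 0.500000

P(-3.5) = 9×L_0(-3.5) + (-2)×L_1(-3.5)
P(-3.5) = 3.500000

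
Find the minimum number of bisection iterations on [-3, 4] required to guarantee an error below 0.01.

We need (b-a)/2^n ≤ 0.01
(4 - (-3))/2^n ≤ 0.01
7/2^n ≤ 0.01
2^n ≥ 700
n ≥ log₂(700) = 9.45
n ≥ 10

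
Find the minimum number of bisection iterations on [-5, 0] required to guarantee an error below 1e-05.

We need (b-a)/2^n ≤ 1e-05
(0 - (-5))/2^n ≤ 1e-05
5/2^n ≤ 1e-05
2^n ≥ 500000
n ≥ log₂(500000) = 18.93
n ≥ 19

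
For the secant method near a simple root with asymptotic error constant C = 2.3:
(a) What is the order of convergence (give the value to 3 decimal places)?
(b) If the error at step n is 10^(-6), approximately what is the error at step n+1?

(a) Secant method has superlinear convergence with order φ = (1+√5)/2 ≈ 1.618.
    This means |e_{n+1}| ≈ C|e_n|^1.618.

(b) With |e_n| = 10^(-6) and C = 2.3:
    |e_{n+1}| ≈ 2.3 × (10^(-6))^1.618 = 2.3 × 10^(-9.71)

(a) ≈ 1.618 (golden ratio); (b) |e_{n+1}| ≈ 4.503e-10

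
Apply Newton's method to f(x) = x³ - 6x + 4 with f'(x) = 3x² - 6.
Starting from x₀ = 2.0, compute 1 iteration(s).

f(x) = x³ - 6x + 4
f'(x) = 3x² - 6
x₀ = 2.0

Newton-Raphson formula: x_{n+1} = x_n - f(x_n)/f'(x_n)

Iteration 1:
  f(2.000000) = 0.000000
  f'(2.000000) = 6.000000
  x_1 = 2.000000 - 0.000000/6.000000 = 2.000000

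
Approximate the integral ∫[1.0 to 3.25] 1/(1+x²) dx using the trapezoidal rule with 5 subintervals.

f(x) = 1/(1+x²)
a = 1.0, b = 3.25, n = 5
h = (b - a)/n = 0.450000

Trapezoidal rule: (h/2)[f(x₀) + 2f(x₁) + 2f(x₂) + ... + f(xₙ)]

x_0 = 1.0000, f(x_0) = 0.500000, coefficient = 1
x_1 = 1.4500, f(x_1) = 0.322321, coefficient = 2
x_2 = 1.9000, f(x_2) = 0.216920, coefficient = 2
x_3 = 2.3500, f(x_3) = 0.153315, coefficient = 2
x_4 = 2.8000, f(x_4) = 0.113122, coefficient = 2
x_5 = 3.2500, f(x_5) = 0.086486, coefficient = 1

I ≈ (0.450000/2) × 2.197843 = 0.494515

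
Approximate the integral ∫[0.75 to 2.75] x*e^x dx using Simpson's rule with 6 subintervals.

f(x) = x*e^x
a = 0.75, b = 2.75, n = 6
h = (b - a)/n = 0.333333

Simpson's rule: (h/3)[f(x₀) + 4f(x₁) + 2f(x₂) + ... + f(xₙ)]

x_0 = 0.7500, f(x_0) = 1.587750, coefficient = 1
x_1 = 1.0833, f(x_1) = 3.200721, coefficient = 4
x_2 = 1.4167, f(x_2) = 5.841417, coefficient = 2
x_3 = 1.7500, f(x_3) = 10.070555, coefficient = 4
x_4 = 2.0833, f(x_4) = 16.731656, coefficient = 2
x_5 = 2.4167, f(x_5) = 27.087053, coefficient = 4
x_6 = 2.7500, f(x_6) = 43.017238, coefficient = 1

I ≈ (0.333333/3) × 251.184446 = 27.909383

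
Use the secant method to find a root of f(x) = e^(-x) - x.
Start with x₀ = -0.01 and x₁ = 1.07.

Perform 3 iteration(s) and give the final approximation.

f(x) = e^(-x) - x
x₀ = -0.01, x₁ = 1.07

Secant formula: x_{n+1} = x_n - f(x_n)(x_n - x_{n-1})/(f(x_n) - f(x_{n-1}))

Iteration 1:
  f(-0.010000) = 1.020050
  f(1.070000) = -0.726991
  x_2 = 1.070000 - (-0.726991)×(1.070000 - (-0.010000))/(-0.726991 - 1.020050)
       = 0.620583
Iteration 2:
  f(1.070000) = -0.726991
  f(0.620583) = -0.082952
  x_3 = 0.620583 - (-0.082952)×(0.620583 - 1.070000)/(-0.082952 - (-0.726991))
       = 0.562698
Iteration 3:
  f(0.620583) = -0.082952
  f(0.562698) = 0.006972
  x_4 = 0.562698 - 0.006972×(0.562698 - 0.620583)/(0.006972 - (-0.082952))
       = 0.567186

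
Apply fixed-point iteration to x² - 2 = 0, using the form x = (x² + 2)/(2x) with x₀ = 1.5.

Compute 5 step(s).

Equation: x² - 2 = 0
Fixed-point form: x = (x² + 2)/(2x)
x₀ = 1.5

x_1 = g(1.500000) = 1.416667
x_2 = g(1.416667) = 1.414216
x_3 = g(1.414216) = 1.414214
x_4 = g(1.414214) = 1.414214
x_5 = g(1.414214) = 1.414214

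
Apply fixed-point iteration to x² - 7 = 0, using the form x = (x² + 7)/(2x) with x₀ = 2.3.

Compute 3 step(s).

Equation: x² - 7 = 0
Fixed-point form: x = (x² + 7)/(2x)
x₀ = 2.3

x_1 = g(2.300000) = 2.671739
x_2 = g(2.671739) = 2.645878
x_3 = g(2.645878) = 2.645751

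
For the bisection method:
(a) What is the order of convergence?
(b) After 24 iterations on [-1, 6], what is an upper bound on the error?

(a) Bisection has linear (order 1) convergence; the error is halved each step.

(b) Error bound = (b-a)/2^n = (6 - (-1))/2^{24}
    = 7/2^{24}

(a) 1 (linear); (b) error ≤ 4.17e-07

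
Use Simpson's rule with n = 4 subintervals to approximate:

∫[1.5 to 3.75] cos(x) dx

f(x) = cos(x)
a = 1.5, b = 3.75, n = 4
h = (b - a)/n = 0.562500

Simpson's rule: (h/3)[f(x₀) + 4f(x₁) + 2f(x₂) + ... + f(xₙ)]

x_0 = 1.5000, f(x_0) = 0.070737, coefficient = 1
x_1 = 2.0625, f(x_1) = -0.472128, coefficient = 4
x_2 = 2.6250, f(x_2) = -0.869507, coefficient = 2
x_3 = 3.1875, f(x_3) = -0.998946, coefficient = 4
x_4 = 3.7500, f(x_4) = -0.820559, coefficient = 1

I ≈ (0.562500/3) × -8.373136 = -1.569963
Exact value: -1.569056
Error: 0.000907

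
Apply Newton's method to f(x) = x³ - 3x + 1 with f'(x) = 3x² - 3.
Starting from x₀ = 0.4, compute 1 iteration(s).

f(x) = x³ - 3x + 1
f'(x) = 3x² - 3
x₀ = 0.4

Newton-Raphson formula: x_{n+1} = x_n - f(x_n)/f'(x_n)

Iteration 1:
  f(0.400000) = -0.136000
  f'(0.400000) = -2.520000
  x_1 = 0.400000 - (-0.136000)/(-2.520000) = 0.346032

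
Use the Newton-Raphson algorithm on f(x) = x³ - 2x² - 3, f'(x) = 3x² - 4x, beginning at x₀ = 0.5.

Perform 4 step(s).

f(x) = x³ - 2x² - 3
f'(x) = 3x² - 4x
x₀ = 0.5

Newton-Raphson formula: x_{n+1} = x_n - f(x_n)/f'(x_n)

Iteration 1:
  f(0.500000) = -3.375000
  f'(0.500000) = -1.250000
  x_1 = 0.500000 - (-3.375000)/(-1.250000) = -2.200000
Iteration 2:
  f(-2.200000) = -23.328000
  f'(-2.200000) = 23.320000
  x_2 = -2.200000 - (-23.328000)/23.320000 = -1.199657
Iteration 3:
  f(-1.199657) = -7.604872
  f'(-1.199657) = 9.116158
  x_3 = -1.199657 - (-7.604872)/9.116158 = -0.365438
Iteration 4:
  f(-0.365438) = -3.315892
  f'(-0.365438) = 1.862387
  x_4 = -0.365438 - (-3.315892)/1.862387 = 1.415015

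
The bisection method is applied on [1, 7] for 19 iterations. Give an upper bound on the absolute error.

Bisection error bound: |error| ≤ (b-a)/2^n
|error| ≤ (7 - 1)/2^19 = 6/2^19
|error| ≤ 0.0000114441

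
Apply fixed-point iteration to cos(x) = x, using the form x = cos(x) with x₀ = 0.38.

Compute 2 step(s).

Equation: cos(x) = x
Fixed-point form: x = cos(x)
x₀ = 0.38

x_1 = g(0.380000) = 0.928665
x_2 = g(0.928665) = 0.598904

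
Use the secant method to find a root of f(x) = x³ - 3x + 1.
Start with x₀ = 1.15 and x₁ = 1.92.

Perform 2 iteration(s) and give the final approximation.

f(x) = x³ - 3x + 1
x₀ = 1.15, x₁ = 1.92

Secant formula: x_{n+1} = x_n - f(x_n)(x_n - x_{n-1})/(f(x_n) - f(x_{n-1}))

Iteration 1:
  f(1.150000) = -0.929125
  f(1.920000) = 2.317888
  x_2 = 1.920000 - 2.317888×(1.920000 - 1.150000)/(2.317888 - (-0.929125))
       = 1.370334
Iteration 2:
  f(1.920000) = 2.317888
  f(1.370334) = -0.537769
  x_3 = 1.370334 - (-0.537769)×(1.370334 - 1.920000)/(-0.537769 - 2.317888)
       = 1.473845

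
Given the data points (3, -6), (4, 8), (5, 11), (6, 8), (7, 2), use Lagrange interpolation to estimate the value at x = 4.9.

Lagrange interpolation formula:
P(x) = Σ yᵢ × Lᵢ(x)
where Lᵢ(x) = Π_{j≠i} (x - xⱼ)/(xᵢ - xⱼ)

L_0(4.9) = (4.9 - 4)/(3 - 4) × (4.9 - 5)/(3 - 5) × (4.9 - 6)/(3 - 6) × (4.9 - 7)/(3 - 7) = -0.008662
L_1(4.9) = (4.9 - 3)/(4 - 3) × (4.9 - 5)/(4 - 5) × (4.9 - 6)/(4 - 6) × (4.9 - 7)/(4 - 7) = 0.073150
L_2(4.9) = (4.9 - 3)/(5 - 3) × (4.9 - 4)/(5 - 4) × (4.9 - 6)/(5 - 6) × (4.9 - 7)/(5 - 7) = 0.987525
L_3(4.9) = (4.9 - 3)/(6 - 3) × (4.9 - 4)/(6 - 4) × (4.9 - 5)/(6 - 5) × (4.9 - 7)/(6 - 7) = -0.059850
L_4(4.9) = (4.9 - 3)/(7 - 3) × (4.9 - 4)/(7 - 4) × (4.9 - 5)/(7 - 5) × (4.9 - 6)/(7 - 6) = 0.007837

P(4.9) = (-6)×L_0(4.9) + 8×L_1(4.9) + 11×L_2(4.9) + 8×L_3(4.9) + 2×L_4(4.9)
P(4.9) = 11.036825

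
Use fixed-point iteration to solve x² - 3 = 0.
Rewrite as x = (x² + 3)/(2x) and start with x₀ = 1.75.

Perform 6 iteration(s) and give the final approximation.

Equation: x² - 3 = 0
Fixed-point form: x = (x² + 3)/(2x)
x₀ = 1.75

x_1 = g(1.750000) = 1.732143
x_2 = g(1.732143) = 1.732051
x_3 = g(1.732051) = 1.732051
x_4 = g(1.732051) = 1.732051
x_5 = g(1.732051) = 1.732051
x_6 = g(1.732051) = 1.732051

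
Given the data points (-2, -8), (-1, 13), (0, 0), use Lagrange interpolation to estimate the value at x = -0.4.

Lagrange interpolation formula:
P(x) = Σ yᵢ × Lᵢ(x)
where Lᵢ(x) = Π_{j≠i} (x - xⱼ)/(xᵢ - xⱼ)

L_0(-0.4) = (-0.4 - (-1))/(-2 - (-1)) × (-0.4 - 0)/(-2 - 0) = -0.120000
L_1(-0.4) = (-0.4 - (-2))/(-1 - (-2)) × (-0.4 - 0)/(-1 - 0) = 0.640000
L_2(-0.4) = (-0.4 - (-2))/(0 - (-2)) × (-0.4 - (-1))/(0 - (-1)) = 0.480000

P(-0.4) = (-8)×L_0(-0.4) + 13×L_1(-0.4) + 0×L_2(-0.4)
P(-0.4) = 9.280000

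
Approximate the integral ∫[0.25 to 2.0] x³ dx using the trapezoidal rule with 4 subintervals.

f(x) = x³
a = 0.25, b = 2.0, n = 4
h = (b - a)/n = 0.437500

Trapezoidal rule: (h/2)[f(x₀) + 2f(x₁) + 2f(x₂) + ... + f(xₙ)]

x_0 = 0.2500, f(x_0) = 0.015625, coefficient = 1
x_1 = 0.6875, f(x_1) = 0.324951, coefficient = 2
x_2 = 1.1250, f(x_2) = 1.423828, coefficient = 2
x_3 = 1.5625, f(x_3) = 3.814697, coefficient = 2
x_4 = 2.0000, f(x_4) = 8.000000, coefficient = 1

I ≈ (0.437500/2) × 19.142578 = 4.187439
Exact value: 3.999023
Error: 0.188416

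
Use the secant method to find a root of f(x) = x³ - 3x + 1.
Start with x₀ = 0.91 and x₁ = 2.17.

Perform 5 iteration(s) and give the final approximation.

f(x) = x³ - 3x + 1
x₀ = 0.91, x₁ = 2.17

Secant formula: x_{n+1} = x_n - f(x_n)(x_n - x_{n-1})/(f(x_n) - f(x_{n-1}))

Iteration 1:
  f(0.910000) = -0.976429
  f(2.170000) = 4.708313
  x_2 = 2.170000 - 4.708313×(2.170000 - 0.910000)/(4.708313 - (-0.976429))
       = 1.126422
Iteration 2:
  f(2.170000) = 4.708313
  f(1.126422) = -0.950032
  x_3 = 1.126422 - (-0.950032)×(1.126422 - 2.170000)/(-0.950032 - 4.708313)
       = 1.301638
Iteration 3:
  f(1.126422) = -0.950032
  f(1.301638) = -0.699600
  x_4 = 1.301638 - (-0.699600)×(1.301638 - 1.126422)/(-0.699600 - (-0.950032))
       = 1.791115
Iteration 4:
  f(1.301638) = -0.699600
  f(1.791115) = 1.372719
  x_5 = 1.791115 - 1.372719×(1.791115 - 1.301638)/(1.372719 - (-0.699600))
       = 1.466882
Iteration 5:
  f(1.791115) = 1.372719
  f(1.466882) = -0.244294
  x_6 = 1.466882 - (-0.244294)×(1.466882 - 1.791115)/(-0.244294 - 1.372719)
       = 1.515866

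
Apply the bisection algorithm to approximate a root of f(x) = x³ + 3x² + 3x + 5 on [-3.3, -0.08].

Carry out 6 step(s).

f(x) = x³ + 3x² + 3x + 5
Initial interval: [-3.3, -0.08]

Iteration 1:
  c_1 = (-3.300000 + (-0.080000))/2 = -1.690000
  f(c_1) = f(-1.690000) = 3.671491
  f(a) × f(c) < 0, new interval: [-3.300000, -1.690000]
Iteration 2:
  c_2 = (-3.300000 + (-1.690000))/2 = -2.495000
  f(c_2) = f(-2.495000) = 0.658638
  f(a) × f(c) < 0, new interval: [-3.300000, -2.495000]
Iteration 3:
  c_3 = (-3.300000 + (-2.495000))/2 = -2.897500
  f(c_3) = f(-2.897500) = -2.831961
  f(a) × f(c) ≥ 0, new interval: [-2.897500, -2.495000]
Iteration 4:
  c_4 = (-2.897500 + (-2.495000))/2 = -2.696250
  f(c_4) = f(-2.696250) = -0.880559
  f(a) × f(c) ≥ 0, new interval: [-2.696250, -2.495000]
Iteration 5:
  c_5 = (-2.696250 + (-2.495000))/2 = -2.595625
  f(c_5) = f(-2.595625) = -0.062492
  f(a) × f(c) ≥ 0, new interval: [-2.595625, -2.495000]
Iteration 6:
  c_6 = (-2.595625 + (-2.495000))/2 = -2.545313
  f(c_6) = f(-2.545313) = 0.309808
  f(a) × f(c) < 0, new interval: [-2.595625, -2.545313]

After 6 iteration(s), the approximation is c_6 = -2.545313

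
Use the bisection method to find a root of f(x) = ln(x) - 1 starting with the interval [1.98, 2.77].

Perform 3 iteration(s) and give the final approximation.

f(x) = ln(x) - 1
Initial interval: [1.98, 2.77]

Iteration 1:
  c_1 = (1.980000 + 2.770000)/2 = 2.375000
  f(c_1) = f(2.375000) = -0.135003
  f(a) × f(c) ≥ 0, new interval: [2.375000, 2.770000]
Iteration 2:
  c_2 = (2.375000 + 2.770000)/2 = 2.572500
  f(c_2) = f(2.572500) = -0.055122
  f(a) × f(c) ≥ 0, new interval: [2.572500, 2.770000]
Iteration 3:
  c_3 = (2.572500 + 2.770000)/2 = 2.671250
  f(c_3) = f(2.671250) = -0.017453
  f(a) × f(c) ≥ 0, new interval: [2.671250, 2.770000]

After 3 iteration(s), the approximation is c_3 = 2.671250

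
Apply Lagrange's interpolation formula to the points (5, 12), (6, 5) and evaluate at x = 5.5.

Lagrange interpolation formula:
P(x) = Σ yᵢ × Lᵢ(x)
where Lᵢ(x) = Π_{j≠i} (x - xⱼ)/(xᵢ - xⱼ)

L_0(5.5) = (5.5 - 6)/(5 - 6) = 0.500000
L_1(5.5) = (5.5 - 5)/(6 - 5) = 0.500000

P(5.5) = 12×L_0(5.5) + 5×L_1(5.5)
P(5.5) = 8.500000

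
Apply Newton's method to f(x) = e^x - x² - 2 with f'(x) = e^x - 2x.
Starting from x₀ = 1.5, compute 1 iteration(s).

f(x) = e^x - x² - 2
f'(x) = e^x - 2x
x₀ = 1.5

Newton-Raphson formula: x_{n+1} = x_n - f(x_n)/f'(x_n)

Iteration 1:
  f(1.500000) = 0.231689
  f'(1.500000) = 1.481689
  x_1 = 1.500000 - 0.231689/1.481689 = 1.343632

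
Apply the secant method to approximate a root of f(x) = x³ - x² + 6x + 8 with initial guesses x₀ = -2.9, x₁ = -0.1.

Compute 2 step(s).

f(x) = x³ - x² + 6x + 8
x₀ = -2.9, x₁ = -0.1

Secant formula: x_{n+1} = x_n - f(x_n)(x_n - x_{n-1})/(f(x_n) - f(x_{n-1}))

Iteration 1:
  f(-2.900000) = -42.199000
  f(-0.100000) = 7.389000
  x_2 = -0.100000 - 7.389000×(-0.100000 - (-2.900000))/(7.389000 - (-42.199000))
       = -0.517222
Iteration 2:
  f(-0.100000) = 7.389000
  f(-0.517222) = 4.490784
  x_3 = -0.517222 - 4.490784×(-0.517222 - (-0.100000))/(4.490784 - 7.389000)
       = -1.163707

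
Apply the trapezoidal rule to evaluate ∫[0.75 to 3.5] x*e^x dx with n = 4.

f(x) = x*e^x
a = 0.75, b = 3.5, n = 4
h = (b - a)/n = 0.687500

Trapezoidal rule: (h/2)[f(x₀) + 2f(x₁) + 2f(x₂) + ... + f(xₙ)]

x_0 = 0.7500, f(x_0) = 1.587750, coefficient = 1
x_1 = 1.4375, f(x_1) = 6.052101, coefficient = 2
x_2 = 2.1250, f(x_2) = 17.792407, coefficient = 2
x_3 = 2.8125, f(x_3) = 46.832330, coefficient = 2
x_4 = 3.5000, f(x_4) = 115.904082, coefficient = 1

I ≈ (0.687500/2) × 258.845507 = 88.978143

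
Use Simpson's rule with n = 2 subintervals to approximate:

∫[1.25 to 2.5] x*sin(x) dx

f(x) = x*sin(x)
a = 1.25, b = 2.5, n = 2
h = (b - a)/n = 0.625000

Simpson's rule: (h/3)[f(x₀) + 4f(x₁) + 2f(x₂) + ... + f(xₙ)]

x_0 = 1.2500, f(x_0) = 1.186231, coefficient = 1
x_1 = 1.8750, f(x_1) = 1.788911, coefficient = 4
x_2 = 2.5000, f(x_2) = 1.496180, coefficient = 1

I ≈ (0.625000/3) × 9.838054 = 2.049595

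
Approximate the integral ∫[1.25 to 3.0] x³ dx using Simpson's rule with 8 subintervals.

f(x) = x³
a = 1.25, b = 3.0, n = 8
h = (b - a)/n = 0.218750

Simpson's rule: (h/3)[f(x₀) + 4f(x₁) + 2f(x₂) + ... + f(xₙ)]

x_0 = 1.2500, f(x_0) = 1.953125, coefficient = 1
x_1 = 1.4688, f(x_1) = 3.168427, coefficient = 4
x_2 = 1.6875, f(x_2) = 4.805420, coefficient = 2
x_3 = 1.9062, f(x_3) = 6.926910, coefficient = 4
x_4 = 2.1250, f(x_4) = 9.595703, coefficient = 2
x_5 = 2.3438, f(x_5) = 12.874603, coefficient = 4
x_6 = 2.5625, f(x_6) = 16.826416, coefficient = 2
x_7 = 2.7812, f(x_7) = 21.513947, coefficient = 4
x_8 = 3.0000, f(x_8) = 27.000000, coefficient = 1

I ≈ (0.218750/3) × 269.343750 = 19.639648
Exact value: 19.639648
Error: 0.000000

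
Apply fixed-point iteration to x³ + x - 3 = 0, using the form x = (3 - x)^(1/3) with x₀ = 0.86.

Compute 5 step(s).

Equation: x³ + x - 3 = 0
Fixed-point form: x = (3 - x)^(1/3)
x₀ = 0.86

x_1 = g(0.860000) = 1.288659
x_2 = g(1.288659) = 1.196131
x_3 = g(1.196131) = 1.217311
x_4 = g(1.217311) = 1.212528
x_5 = g(1.212528) = 1.213612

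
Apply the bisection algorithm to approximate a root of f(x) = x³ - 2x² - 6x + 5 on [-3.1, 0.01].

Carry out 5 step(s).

f(x) = x³ - 2x² - 6x + 5
Initial interval: [-3.1, 0.01]

Iteration 1:
  c_1 = (-3.100000 + 0.010000)/2 = -1.545000
  f(c_1) = f(-1.545000) = 5.807996
  f(a) × f(c) < 0, new interval: [-3.100000, -1.545000]
Iteration 2:
  c_2 = (-3.100000 + (-1.545000))/2 = -2.322500
  f(c_2) = f(-2.322500) = -4.380592
  f(a) × f(c) ≥ 0, new interval: [-2.322500, -1.545000]
Iteration 3:
  c_3 = (-2.322500 + (-1.545000))/2 = -1.933750
  f(c_3) = f(-1.933750) = 1.892678
  f(a) × f(c) < 0, new interval: [-2.322500, -1.933750]
Iteration 4:
  c_4 = (-2.322500 + (-1.933750))/2 = -2.128125
  f(c_4) = f(-2.128125) = -0.927181
  f(a) × f(c) ≥ 0, new interval: [-2.128125, -1.933750]
Iteration 5:
  c_5 = (-2.128125 + (-1.933750))/2 = -2.030938
  f(c_5) = f(-2.030938) = 0.559188
  f(a) × f(c) < 0, new interval: [-2.128125, -2.030938]

After 5 iteration(s), the approximation is c_5 = -2.030938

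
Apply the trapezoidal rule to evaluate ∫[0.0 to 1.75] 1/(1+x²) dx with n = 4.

f(x) = 1/(1+x²)
a = 0.0, b = 1.75, n = 4
h = (b - a)/n = 0.437500

Trapezoidal rule: (h/2)[f(x₀) + 2f(x₁) + 2f(x₂) + ... + f(xₙ)]

x_0 = 0.0000, f(x_0) = 1.000000, coefficient = 1
x_1 = 0.4375, f(x_1) = 0.839344, coefficient = 2
x_2 = 0.8750, f(x_2) = 0.566372, coefficient = 2
x_3 = 1.3125, f(x_3) = 0.367288, coefficient = 2
x_4 = 1.7500, f(x_4) = 0.246154, coefficient = 1

I ≈ (0.437500/2) × 4.792162 = 1.048286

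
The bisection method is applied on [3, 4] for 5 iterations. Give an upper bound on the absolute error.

Bisection error bound: |error| ≤ (b-a)/2^n
|error| ≤ (4 - 3)/2^5 = 1/2^5
|error| ≤ 0.0312500000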